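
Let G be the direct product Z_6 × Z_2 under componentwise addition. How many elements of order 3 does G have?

An element (a,b) has order lcm(ord(a), ord(b)); count pairs with lcm equal to 3.
Enumerating gives 2 such elements.

2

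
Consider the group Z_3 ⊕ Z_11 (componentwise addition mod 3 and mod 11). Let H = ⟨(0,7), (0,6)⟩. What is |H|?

11

|⟨(0,7)⟩| = 11 and |⟨(0,6)⟩| = 11, so |H| is a multiple of lcm(11, 11) = 11 and divides |G| = 33.
Closing under the operation: H = {(0,0), (0,1), (0,2), (0,3), (0,4), (0,5), (0,6), (0,7), (0,8), (0,9), (0,10)}, so |H| = 11.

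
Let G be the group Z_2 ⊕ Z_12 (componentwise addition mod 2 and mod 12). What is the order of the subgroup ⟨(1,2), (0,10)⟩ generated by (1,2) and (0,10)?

|⟨(1,2)⟩| = 6 and |⟨(0,10)⟩| = 6, so |H| is a multiple of lcm(6, 6) = 6 and divides |G| = 24.
Closing under the operation: H = {(0,0), (0,2), (0,4), (0,6), (0,8), (0,10), (1,0), (1,2), (1,4), (1,6), (1,8), (1,10)}, so |H| = 12.

12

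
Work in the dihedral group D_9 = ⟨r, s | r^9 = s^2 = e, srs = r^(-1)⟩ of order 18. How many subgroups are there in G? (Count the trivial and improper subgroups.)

|G| = 18, so by Lagrange every subgroup order divides 18. Divisors: 1, 2, 3, 6, 9, 18.
Subgroups by order — order 1: 1; order 2: 9; order 3: 1; order 6: 3; order 9: 1; order 18: 1.
Total: 1 + 9 + 1 + 3 + 1 + 1 = 16.

16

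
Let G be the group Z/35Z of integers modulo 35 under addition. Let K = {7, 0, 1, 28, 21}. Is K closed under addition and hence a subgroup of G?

1 ∈ K but its inverse 34 ∉ K, so K is not a subgroup.

No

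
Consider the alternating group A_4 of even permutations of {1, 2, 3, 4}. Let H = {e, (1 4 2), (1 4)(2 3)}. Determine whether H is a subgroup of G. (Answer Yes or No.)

No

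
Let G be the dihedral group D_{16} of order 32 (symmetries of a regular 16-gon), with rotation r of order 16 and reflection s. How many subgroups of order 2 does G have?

|G| = 32 and 2 | 32, so subgroups of order 2 are possible by Lagrange.
The subgroups of order 2 are: {e, r^10s}; {e, r^11s}; {e, r^12s}; {e, r^13s}; … (17 in all).
So G has 17 subgroups of order 2.

17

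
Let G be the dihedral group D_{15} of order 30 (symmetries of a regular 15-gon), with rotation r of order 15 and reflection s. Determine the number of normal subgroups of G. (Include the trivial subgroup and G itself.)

G has 28 subgroups. Checking conjugation-invariance by order — order 1: 1/1 normal; order 2: 0/15 normal; order 3: 1/1 normal; order 5: 1/1 normal; order 6: 0/5 normal; order 10: 0/3 normal; order 15: 1/1 normal; order 30: 1/1 normal.
Total normal subgroups: 5.

5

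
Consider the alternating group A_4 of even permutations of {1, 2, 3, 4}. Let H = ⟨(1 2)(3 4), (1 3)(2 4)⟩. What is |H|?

|⟨(1 2)(3 4)⟩| = 2 and |⟨(1 3)(2 4)⟩| = 2, so |H| is a multiple of lcm(2, 2) = 2 and divides |G| = 12.
Closing under the operation: H = {e, (1 2)(3 4), (1 3)(2 4), (1 4)(2 3)}, so |H| = 4.

4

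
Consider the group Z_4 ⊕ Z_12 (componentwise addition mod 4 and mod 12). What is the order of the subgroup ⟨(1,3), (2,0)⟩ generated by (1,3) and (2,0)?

|⟨(1,3)⟩| = 4 and |⟨(2,0)⟩| = 2, so |H| is a multiple of lcm(4, 2) = 4 and divides |G| = 48.
Closing under the operation: H = {(0,0), (0,6), (1,3), (1,9), (2,0), (2,6), (3,3), (3,9)}, so |H| = 8.

8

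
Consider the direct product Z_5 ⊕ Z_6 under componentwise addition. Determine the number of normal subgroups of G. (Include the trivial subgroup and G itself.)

G is abelian, so every subgroup is normal.
G has 8 subgroups in total, hence 8 normal subgroups.

8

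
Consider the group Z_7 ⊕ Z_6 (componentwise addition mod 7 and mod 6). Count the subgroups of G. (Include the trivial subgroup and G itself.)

8

|G| = 42, so by Lagrange every subgroup order divides 42. Divisors: 1, 2, 3, 6, 7, 14, 21, 42.
Subgroups by order — order 1: 1; order 2: 1; order 3: 1; order 6: 1; order 7: 1; order 14: 1; order 21: 1; order 42: 1.
Total: 1 + 1 + 1 + 1 + 1 + 1 + 1 + 1 = 8.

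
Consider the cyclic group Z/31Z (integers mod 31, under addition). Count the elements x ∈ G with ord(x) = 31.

30

In a cyclic group of order 31, the number of elements of order d (for d | 31) is φ(d).
φ(31) = 30.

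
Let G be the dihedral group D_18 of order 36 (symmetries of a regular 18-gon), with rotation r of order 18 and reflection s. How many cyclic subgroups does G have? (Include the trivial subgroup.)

24

Group the elements of G by the cyclic subgroup they generate; each cyclic subgroup of order d accounts for φ(d) elements.
Cyclic subgroups by order — order 1: 1; order 2: 19; order 3: 1; order 6: 1; order 9: 1; order 18: 1.
Total: 24.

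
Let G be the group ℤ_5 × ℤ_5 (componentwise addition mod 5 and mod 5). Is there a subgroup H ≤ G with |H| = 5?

5 | 25. A subgroup of order 5 is {(0,0), (0,1), (0,2), (0,3), (0,4)}.

Yes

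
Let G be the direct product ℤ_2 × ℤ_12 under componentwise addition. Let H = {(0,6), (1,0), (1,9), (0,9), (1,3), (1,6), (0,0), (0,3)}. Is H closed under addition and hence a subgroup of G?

|H| = 8 divides |G| = 24, consistent with Lagrange.
H contains the identity, every element's inverse is in H, and H is closed under +: it is a subgroup.

Yes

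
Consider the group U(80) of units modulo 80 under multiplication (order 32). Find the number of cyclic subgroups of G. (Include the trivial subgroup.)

20

A cyclic subgroup of order d is generated by each of its φ(d) elements of order d, so the cyclic subgroups of order d number (#elements of order d)/φ(d).
Cyclic subgroups by order — order 1: 1; order 2: 7; order 4: 12.
Total: 20.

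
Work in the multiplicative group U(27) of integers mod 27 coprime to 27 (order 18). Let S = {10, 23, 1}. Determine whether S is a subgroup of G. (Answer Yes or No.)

10 ∈ S but its inverse 19 ∉ S, so S is not a subgroup.

No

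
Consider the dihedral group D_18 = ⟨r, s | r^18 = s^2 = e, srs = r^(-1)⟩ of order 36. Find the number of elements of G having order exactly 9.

6

The elements of order 9 are: r^2, r^4, r^8, r^10, r^14, r^16.
That's 6.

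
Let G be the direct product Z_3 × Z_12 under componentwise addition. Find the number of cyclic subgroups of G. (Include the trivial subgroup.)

15

A cyclic subgroup of order d is generated by each of its φ(d) elements of order d, so the cyclic subgroups of order d number (#elements of order d)/φ(d).
Cyclic subgroups by order — order 1: 1; order 2: 1; order 3: 4; order 4: 1; order 6: 4; order 12: 4.
Total: 15.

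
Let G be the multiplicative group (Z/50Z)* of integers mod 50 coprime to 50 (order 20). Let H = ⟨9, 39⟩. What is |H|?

10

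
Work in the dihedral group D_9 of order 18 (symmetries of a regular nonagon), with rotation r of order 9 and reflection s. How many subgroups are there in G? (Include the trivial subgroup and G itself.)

16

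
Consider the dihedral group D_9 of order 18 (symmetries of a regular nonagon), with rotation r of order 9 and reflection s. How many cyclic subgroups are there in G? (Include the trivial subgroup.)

Each element a generates a cyclic subgroup ⟨a⟩; distinct elements may generate the same one (a cyclic group of order d has φ(d) generators).
Cyclic subgroups by order — order 1: 1; order 2: 9; order 3: 1; order 9: 1.
Total: 12.

12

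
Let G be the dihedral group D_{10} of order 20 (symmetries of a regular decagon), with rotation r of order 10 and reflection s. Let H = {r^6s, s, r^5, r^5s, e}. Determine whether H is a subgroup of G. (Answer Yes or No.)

No

Closure fails: s · r^6s = r^4 ∉ H. So H is not a subgroup.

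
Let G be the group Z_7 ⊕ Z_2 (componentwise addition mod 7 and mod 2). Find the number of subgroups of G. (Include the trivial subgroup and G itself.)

4

|G| = 14, so by Lagrange every subgroup order divides 14. Divisors: 1, 2, 7, 14.
Subgroups by order — order 1: 1; order 2: 1; order 7: 1; order 14: 1.
Total: 1 + 1 + 1 + 1 = 4.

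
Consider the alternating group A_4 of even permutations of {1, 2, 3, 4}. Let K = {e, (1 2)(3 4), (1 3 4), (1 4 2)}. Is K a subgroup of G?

No

(1 3 4) ∈ K but its inverse (1 4 3) ∉ K, so K is not a subgroup.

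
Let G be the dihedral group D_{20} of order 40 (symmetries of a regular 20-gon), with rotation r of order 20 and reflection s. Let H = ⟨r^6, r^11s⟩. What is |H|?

|⟨r^6⟩| = 10 and |⟨r^11s⟩| = 2, so |H| is a multiple of lcm(10, 2) = 10 and divides |G| = 40.
Closing under the operation: H = {e, r^2, r^4, r^6, r^8, r^10, r^12, r^14, r^16, r^18, rs, r^3s, r^5s, r^7s, r^9s, r^11s, r^13s, r^15s, r^17s, r^19s}, so |H| = 20.

20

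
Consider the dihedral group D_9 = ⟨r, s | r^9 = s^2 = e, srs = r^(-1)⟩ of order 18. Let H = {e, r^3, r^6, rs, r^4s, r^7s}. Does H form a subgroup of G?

|H| = 6 divides |G| = 18, consistent with Lagrange.
H contains the identity, every element's inverse is in H, and H is closed under ·: it is a subgroup.

Yes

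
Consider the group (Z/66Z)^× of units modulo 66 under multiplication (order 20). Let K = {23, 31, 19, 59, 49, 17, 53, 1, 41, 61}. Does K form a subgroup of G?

No

41 ∈ K but its inverse 29 ∉ K, so K is not a subgroup.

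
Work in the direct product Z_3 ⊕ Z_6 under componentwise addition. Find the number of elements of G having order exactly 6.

An element (a,b) has order lcm(ord(a), ord(b)); count pairs with lcm equal to 6.
Enumerating gives 8 such elements.

8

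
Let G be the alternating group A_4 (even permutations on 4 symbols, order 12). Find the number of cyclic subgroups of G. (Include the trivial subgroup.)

8

Group the elements of G by the cyclic subgroup they generate; each cyclic subgroup of order d accounts for φ(d) elements.
Cyclic subgroups by order — order 1: 1; order 2: 3; order 3: 4.
Total: 8.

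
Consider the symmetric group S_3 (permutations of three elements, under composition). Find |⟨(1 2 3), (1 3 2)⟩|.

3

|⟨(1 2 3)⟩| = 3 and |⟨(1 3 2)⟩| = 3, so |H| is a multiple of lcm(3, 3) = 3 and divides |G| = 6.
Closing under the operation: H = {e, (1 2 3), (1 3 2)}, so |H| = 3.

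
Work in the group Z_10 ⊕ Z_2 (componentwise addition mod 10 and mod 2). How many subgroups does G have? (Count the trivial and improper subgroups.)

|G| = 20, so by Lagrange every subgroup order divides 20. Divisors: 1, 2, 4, 5, 10, 20.
Subgroups by order — order 1: 1; order 2: 3; order 4: 1; order 5: 1; order 10: 3; order 20: 1.
Total: 1 + 3 + 1 + 1 + 3 + 1 = 10.

10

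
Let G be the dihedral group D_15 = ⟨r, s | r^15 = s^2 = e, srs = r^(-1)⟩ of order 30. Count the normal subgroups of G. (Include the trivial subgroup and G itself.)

5

G has 28 subgroups. Checking conjugation-invariance by order — order 1: 1/1 normal; order 2: 0/15 normal; order 3: 1/1 normal; order 5: 1/1 normal; order 6: 0/5 normal; order 10: 0/3 normal; order 15: 1/1 normal; order 30: 1/1 normal.
Total normal subgroups: 5.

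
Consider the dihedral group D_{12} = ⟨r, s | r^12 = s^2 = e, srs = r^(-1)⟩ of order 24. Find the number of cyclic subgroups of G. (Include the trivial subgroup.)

Each element a generates a cyclic subgroup ⟨a⟩; distinct elements may generate the same one (a cyclic group of order d has φ(d) generators).
Cyclic subgroups by order — order 1: 1; order 2: 13; order 3: 1; order 4: 1; order 6: 1; order 12: 1.
Total: 18.

18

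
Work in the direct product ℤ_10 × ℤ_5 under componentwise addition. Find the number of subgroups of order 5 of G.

6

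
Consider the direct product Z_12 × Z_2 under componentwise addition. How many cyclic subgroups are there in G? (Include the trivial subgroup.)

Group the elements of G by the cyclic subgroup they generate; each cyclic subgroup of order d accounts for φ(d) elements.
Cyclic subgroups by order — order 1: 1; order 2: 3; order 3: 1; order 4: 2; order 6: 3; order 12: 2.
Total: 12.

12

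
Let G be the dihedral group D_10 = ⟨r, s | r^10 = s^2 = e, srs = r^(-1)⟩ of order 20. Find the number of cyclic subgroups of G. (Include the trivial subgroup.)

14

A cyclic subgroup of order d is generated by each of its φ(d) elements of order d, so the cyclic subgroups of order d number (#elements of order d)/φ(d).
Cyclic subgroups by order — order 1: 1; order 2: 11; order 5: 1; order 10: 1.
Total: 14.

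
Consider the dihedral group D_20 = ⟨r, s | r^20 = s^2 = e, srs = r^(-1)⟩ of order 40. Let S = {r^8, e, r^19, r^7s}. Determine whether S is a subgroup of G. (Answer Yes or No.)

r^19 ∈ S but its inverse r ∉ S, so S is not a subgroup.

No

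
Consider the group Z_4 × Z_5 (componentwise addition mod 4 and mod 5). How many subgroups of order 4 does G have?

1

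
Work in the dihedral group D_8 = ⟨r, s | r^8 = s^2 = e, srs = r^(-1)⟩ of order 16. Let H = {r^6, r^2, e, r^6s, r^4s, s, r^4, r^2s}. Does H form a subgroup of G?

|H| = 8 divides |G| = 16, consistent with Lagrange.
H contains the identity, every element's inverse is in H, and H is closed under ·: it is a subgroup.

Yes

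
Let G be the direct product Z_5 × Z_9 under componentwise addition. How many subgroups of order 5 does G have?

1

|G| = 45 and 5 | 45, so subgroups of order 5 are possible by Lagrange.
The subgroups of order 5 are: {(0,0), (1,0), (2,0), (3,0), (4,0)}.
So G has 1 subgroup of order 5.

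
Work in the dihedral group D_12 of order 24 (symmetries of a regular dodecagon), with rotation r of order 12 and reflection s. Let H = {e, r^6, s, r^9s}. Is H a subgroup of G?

Closure fails: s · r^9s = r^3 ∉ H. So H is not a subgroup.

No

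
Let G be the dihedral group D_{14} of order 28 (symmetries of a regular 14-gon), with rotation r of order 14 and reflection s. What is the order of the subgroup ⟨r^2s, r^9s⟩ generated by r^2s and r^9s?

|⟨r^2s⟩| = 2 and |⟨r^9s⟩| = 2, so |H| is a multiple of lcm(2, 2) = 2 and divides |G| = 28.
Closing under the operation: H = {e, r^7, r^2s, r^9s}, so |H| = 4.

4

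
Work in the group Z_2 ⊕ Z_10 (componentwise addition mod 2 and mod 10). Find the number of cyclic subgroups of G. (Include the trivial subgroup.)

8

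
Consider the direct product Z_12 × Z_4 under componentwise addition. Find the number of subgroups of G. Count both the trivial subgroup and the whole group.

30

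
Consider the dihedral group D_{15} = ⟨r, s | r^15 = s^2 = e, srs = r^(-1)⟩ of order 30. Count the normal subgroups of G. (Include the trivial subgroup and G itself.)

5

G has 28 subgroups. Checking conjugation-invariance by order — order 1: 1/1 normal; order 2: 0/15 normal; order 3: 1/1 normal; order 5: 1/1 normal; order 6: 0/5 normal; order 10: 0/3 normal; order 15: 1/1 normal; order 30: 1/1 normal.
Total normal subgroups: 5.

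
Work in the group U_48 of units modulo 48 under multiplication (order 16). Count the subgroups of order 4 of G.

11

|G| = 16 and 4 | 16, so subgroups of order 4 are possible by Lagrange.
The subgroups of order 4 are: {1, 11, 25, 35}; {1, 13, 25, 37}; {1, 7, 17, 23}; {1, 17, 25, 41}; … (11 in all).
So G has 11 subgroups of order 4.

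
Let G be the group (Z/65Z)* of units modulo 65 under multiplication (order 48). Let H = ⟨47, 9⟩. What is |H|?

|⟨47⟩| = 4 and |⟨9⟩| = 6, so |H| is a multiple of lcm(4, 6) = 12 and divides |G| = 48.
Closing under the operation: H = {1, 2, 4, 7, 8, 9, 14, 16, 18, 28, 29, 32, 33, 36, 37, 47, 49, 51, 56, 57, 58, 61, 63, 64}, so |H| = 24.

24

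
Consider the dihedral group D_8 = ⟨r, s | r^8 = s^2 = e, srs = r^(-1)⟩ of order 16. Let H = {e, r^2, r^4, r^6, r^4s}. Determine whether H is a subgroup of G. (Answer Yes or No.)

No

|H| = 5 does not divide |G| = 16, so by Lagrange H is not a subgroup.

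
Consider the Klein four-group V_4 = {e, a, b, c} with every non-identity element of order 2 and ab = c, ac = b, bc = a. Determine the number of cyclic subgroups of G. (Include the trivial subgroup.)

4

Each element a generates a cyclic subgroup ⟨a⟩; distinct elements may generate the same one (a cyclic group of order d has φ(d) generators).
Cyclic subgroups by order — order 1: 1; order 2: 3.
Total: 4.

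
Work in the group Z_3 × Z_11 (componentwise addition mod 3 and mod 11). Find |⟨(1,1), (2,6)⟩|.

|⟨(1,1)⟩| = 33 and |⟨(2,6)⟩| = 33, so |H| is a multiple of lcm(33, 33) = 33 and divides |G| = 33.
Closing {(1,1), (2,6)} under the group operation gives all of G, so |H| = 33.

33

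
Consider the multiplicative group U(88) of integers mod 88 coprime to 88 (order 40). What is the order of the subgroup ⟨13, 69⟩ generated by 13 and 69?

|⟨13⟩| = 10 and |⟨69⟩| = 10, so |H| is a multiple of lcm(10, 10) = 10 and divides |G| = 40.
Closing under the operation: H = {1, 5, 9, 13, 17, 21, 25, 29, 37, 41, 45, 49, 53, 57, 61, 65, 69, 73, 81, 85}, so |H| = 20.

20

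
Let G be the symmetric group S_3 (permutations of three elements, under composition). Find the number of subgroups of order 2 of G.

3

|G| = 6 and 2 | 6, so subgroups of order 2 are possible by Lagrange.
The subgroups of order 2 are: {e, (1 2)}; {e, (1 3)}; {e, (2 3)}.
So G has 3 subgroups of order 2.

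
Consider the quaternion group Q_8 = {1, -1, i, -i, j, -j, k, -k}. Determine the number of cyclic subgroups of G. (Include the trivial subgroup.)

Group the elements of G by the cyclic subgroup they generate; each cyclic subgroup of order d accounts for φ(d) elements.
Cyclic subgroups by order — order 1: 1; order 2: 1; order 4: 3.
Total: 5.

5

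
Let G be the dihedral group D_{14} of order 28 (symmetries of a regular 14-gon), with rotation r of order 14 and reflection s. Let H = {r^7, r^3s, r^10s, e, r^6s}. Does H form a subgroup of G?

|H| = 5 does not divide |G| = 28, so by Lagrange H is not a subgroup.

No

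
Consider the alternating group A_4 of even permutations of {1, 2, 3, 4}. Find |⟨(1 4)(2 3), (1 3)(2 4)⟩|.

|⟨(1 4)(2 3)⟩| = 2 and |⟨(1 3)(2 4)⟩| = 2, so |H| is a multiple of lcm(2, 2) = 2 and divides |G| = 12.
Closing under the operation: H = {e, (1 2)(3 4), (1 3)(2 4), (1 4)(2 3)}, so |H| = 4.

4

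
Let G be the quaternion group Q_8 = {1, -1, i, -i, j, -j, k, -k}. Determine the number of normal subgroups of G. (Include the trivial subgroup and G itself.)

G has 6 subgroups. Checking conjugation-invariance by order — order 1: 1/1 normal; order 2: 1/1 normal; order 4: 3/3 normal; order 8: 1/1 normal.
Total normal subgroups: 6.

6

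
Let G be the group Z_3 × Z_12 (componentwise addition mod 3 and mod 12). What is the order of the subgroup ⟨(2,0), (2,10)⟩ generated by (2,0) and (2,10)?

18

|⟨(2,0)⟩| = 3 and |⟨(2,10)⟩| = 6, so |H| is a multiple of lcm(3, 6) = 6 and divides |G| = 36.
Closing under the operation: H = {(0,0), (0,2), (0,4), (0,6), (0,8), (0,10), (1,0), (1,2), (1,4), (1,6), (1,8), (1,10), (2,0), (2,2), (2,4), (2,6), (2,8), (2,10)}, so |H| = 18.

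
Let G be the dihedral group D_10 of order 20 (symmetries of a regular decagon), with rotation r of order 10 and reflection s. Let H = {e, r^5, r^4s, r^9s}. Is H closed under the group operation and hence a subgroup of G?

|H| = 4 divides |G| = 20, consistent with Lagrange.
H contains the identity, every element's inverse is in H, and H is closed under ·: it is a subgroup.

Yes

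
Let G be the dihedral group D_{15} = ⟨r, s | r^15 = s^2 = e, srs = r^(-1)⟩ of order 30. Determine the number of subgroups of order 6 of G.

5

|G| = 30 and 6 | 30, so subgroups of order 6 are possible by Lagrange.
The subgroups of order 6 are: {e, r^5, r^10, s, r^5s, r^10s}; {e, r^5, r^10, rs, r^6s, r^11s}; {e, r^5, r^10, r^2s, r^7s, r^12s}; {e, r^5, r^10, r^3s, r^8s, r^13s}; … (5 in all).
So G has 5 subgroups of order 6.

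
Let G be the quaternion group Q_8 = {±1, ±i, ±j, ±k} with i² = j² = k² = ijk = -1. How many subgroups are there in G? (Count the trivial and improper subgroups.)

6

|G| = 8, so by Lagrange every subgroup order divides 8. Divisors: 1, 2, 4, 8.
Subgroups by order — order 1: 1; order 2: 1; order 4: 3; order 8: 1.
Total: 1 + 1 + 3 + 1 = 6.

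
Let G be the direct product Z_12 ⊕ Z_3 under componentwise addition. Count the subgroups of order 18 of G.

|G| = 36 and 18 | 36, so subgroups of order 18 are possible by Lagrange.
The subgroups of order 18 are: {(0,0), (0,1), (0,2), (2,0), (2,1), (2,2), (4,0), (4,1), (4,2), (6,0), (6,1), (6,2), (8,0), (8,1), (8,2), (10,0), (10,1), (10,2)}.
So G has 1 subgroup of order 18.

1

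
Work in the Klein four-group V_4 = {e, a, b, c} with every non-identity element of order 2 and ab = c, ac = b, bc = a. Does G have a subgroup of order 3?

No

3 does not divide |G| = 4, so by Lagrange no subgroup of order 3 exists.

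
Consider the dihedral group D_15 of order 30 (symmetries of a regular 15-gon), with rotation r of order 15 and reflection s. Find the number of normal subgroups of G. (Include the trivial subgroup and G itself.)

5

G has 28 subgroups. Checking conjugation-invariance by order — order 1: 1/1 normal; order 2: 0/15 normal; order 3: 1/1 normal; order 5: 1/1 normal; order 6: 0/5 normal; order 10: 0/3 normal; order 15: 1/1 normal; order 30: 1/1 normal.
Total normal subgroups: 5.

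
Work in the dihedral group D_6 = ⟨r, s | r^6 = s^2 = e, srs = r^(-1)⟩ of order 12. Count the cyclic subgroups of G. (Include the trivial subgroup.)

Group the elements of G by the cyclic subgroup they generate; each cyclic subgroup of order d accounts for φ(d) elements.
Cyclic subgroups by order — order 1: 1; order 2: 7; order 3: 1; order 6: 1.
Total: 10.

10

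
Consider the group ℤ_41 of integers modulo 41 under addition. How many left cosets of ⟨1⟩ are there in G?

1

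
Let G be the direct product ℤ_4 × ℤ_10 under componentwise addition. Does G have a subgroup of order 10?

Yes

10 | 40. A subgroup of order 10 is {(0,0), (0,1), (0,2), (0,3), (0,4), (0,5), (0,6), (0,7), (0,8), (0,9)}.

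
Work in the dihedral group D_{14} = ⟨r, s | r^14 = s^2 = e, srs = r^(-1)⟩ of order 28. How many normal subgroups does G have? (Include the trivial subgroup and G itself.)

G has 28 subgroups. Checking conjugation-invariance by order — order 1: 1/1 normal; order 2: 1/15 normal; order 4: 0/7 normal; order 7: 1/1 normal; order 14: 3/3 normal; order 28: 1/1 normal.
Total normal subgroups: 7.

7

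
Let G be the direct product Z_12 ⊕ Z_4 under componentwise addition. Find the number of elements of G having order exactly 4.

12

An element (a,b) has order lcm(ord(a), ord(b)); count pairs with lcm equal to 4.
Enumerating gives 12 such elements.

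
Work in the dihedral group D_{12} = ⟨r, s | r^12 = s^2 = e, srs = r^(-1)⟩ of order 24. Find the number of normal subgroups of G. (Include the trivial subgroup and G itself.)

9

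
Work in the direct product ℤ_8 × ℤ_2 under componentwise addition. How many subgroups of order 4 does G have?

3

|G| = 16 and 4 | 16, so subgroups of order 4 are possible by Lagrange.
The subgroups of order 4 are: {(0,0), (0,1), (4,0), (4,1)}; {(0,0), (2,0), (4,0), (6,0)}; {(0,0), (2,1), (4,0), (6,1)}.
So G has 3 subgroups of order 4.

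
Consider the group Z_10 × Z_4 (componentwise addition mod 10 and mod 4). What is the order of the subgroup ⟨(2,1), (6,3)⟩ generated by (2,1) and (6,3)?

20

|⟨(2,1)⟩| = 20 and |⟨(6,3)⟩| = 20, so |H| is a multiple of lcm(20, 20) = 20 and divides |G| = 40.
Closing under the operation: H = {(0,0), (0,1), (0,2), (0,3), (2,0), (2,1), (2,2), (2,3), (4,0), (4,1), (4,2), (4,3), (6,0), (6,1), (6,2), (6,3), (8,0), (8,1), (8,2), (8,3)}, so |H| = 20.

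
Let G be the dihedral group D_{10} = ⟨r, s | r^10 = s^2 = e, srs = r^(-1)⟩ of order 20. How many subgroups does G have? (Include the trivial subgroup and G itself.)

22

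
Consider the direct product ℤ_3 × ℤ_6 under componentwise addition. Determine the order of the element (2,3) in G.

6

The order of (2,3) in Z_3 × Z_6 is lcm(ord(2) in Z_3, ord(3) in Z_6).
ord(2) = 3 and ord(3) = 2, so |⟨(2,3)⟩| = lcm(3, 2) = 6.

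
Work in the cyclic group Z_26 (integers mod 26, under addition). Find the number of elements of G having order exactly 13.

12

In a cyclic group of order 26, the number of elements of order d (for d | 26) is φ(d).
φ(13) = 12.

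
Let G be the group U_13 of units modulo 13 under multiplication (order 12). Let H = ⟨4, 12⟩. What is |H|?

|⟨4⟩| = 6 and |⟨12⟩| = 2, so |H| is a multiple of lcm(6, 2) = 6 and divides |G| = 12.
Closing under the operation: H = {1, 3, 4, 9, 10, 12}, so |H| = 6.

6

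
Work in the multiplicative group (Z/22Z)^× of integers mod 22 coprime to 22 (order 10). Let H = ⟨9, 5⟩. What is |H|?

5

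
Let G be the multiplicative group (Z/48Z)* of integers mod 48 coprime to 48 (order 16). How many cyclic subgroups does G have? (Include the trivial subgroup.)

12

Each element a generates a cyclic subgroup ⟨a⟩; distinct elements may generate the same one (a cyclic group of order d has φ(d) generators).
Cyclic subgroups by order — order 1: 1; order 2: 7; order 4: 4.
Total: 12.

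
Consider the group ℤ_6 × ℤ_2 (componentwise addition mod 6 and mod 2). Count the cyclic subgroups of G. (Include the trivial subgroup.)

8

A cyclic subgroup of order d is generated by each of its φ(d) elements of order d, so the cyclic subgroups of order d number (#elements of order d)/φ(d).
Cyclic subgroups by order — order 1: 1; order 2: 3; order 3: 1; order 6: 3.
Total: 8.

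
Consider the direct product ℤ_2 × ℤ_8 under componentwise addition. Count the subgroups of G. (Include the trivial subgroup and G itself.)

11

|G| = 16, so by Lagrange every subgroup order divides 16. Divisors: 1, 2, 4, 8, 16.
Subgroups by order — order 1: 1; order 2: 3; order 4: 3; order 8: 3; order 16: 1.
Total: 1 + 3 + 3 + 3 + 1 = 11.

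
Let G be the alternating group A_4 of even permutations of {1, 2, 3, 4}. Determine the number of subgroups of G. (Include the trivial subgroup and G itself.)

10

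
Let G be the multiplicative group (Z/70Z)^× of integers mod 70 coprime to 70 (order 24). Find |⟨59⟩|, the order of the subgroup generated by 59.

6

Compute successive powers of 59 mod 70: 59, 51, 69, 11, 19, 1; 59^6 ≡ 1 (mod 70).
So |⟨59⟩| = 6.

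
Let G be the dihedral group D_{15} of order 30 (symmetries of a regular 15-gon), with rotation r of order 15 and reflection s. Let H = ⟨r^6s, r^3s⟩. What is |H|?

|⟨r^6s⟩| = 2 and |⟨r^3s⟩| = 2, so |H| is a multiple of lcm(2, 2) = 2 and divides |G| = 30.
Closing under the operation: H = {e, r^3, r^6, r^9, r^12, s, r^3s, r^6s, r^9s, r^12s}, so |H| = 10.

10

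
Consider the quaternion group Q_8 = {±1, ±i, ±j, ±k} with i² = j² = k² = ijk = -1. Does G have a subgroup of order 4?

4 | 8. A subgroup of order 4 is {1, -1, i, -i}.

Yes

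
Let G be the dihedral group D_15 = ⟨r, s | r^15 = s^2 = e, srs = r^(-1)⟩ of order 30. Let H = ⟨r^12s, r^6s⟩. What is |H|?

10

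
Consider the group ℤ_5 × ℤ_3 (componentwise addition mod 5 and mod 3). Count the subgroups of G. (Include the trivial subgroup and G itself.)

|G| = 15, so by Lagrange every subgroup order divides 15. Divisors: 1, 3, 5, 15.
Subgroups by order — order 1: 1; order 3: 1; order 5: 1; order 15: 1.
Total: 1 + 1 + 1 + 1 = 4.

4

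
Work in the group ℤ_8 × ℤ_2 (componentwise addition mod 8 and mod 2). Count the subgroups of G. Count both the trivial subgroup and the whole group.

11

|G| = 16, so by Lagrange every subgroup order divides 16. Divisors: 1, 2, 4, 8, 16.
Subgroups by order — order 1: 1; order 2: 3; order 4: 3; order 8: 3; order 16: 1.
Total: 1 + 3 + 3 + 3 + 1 = 11.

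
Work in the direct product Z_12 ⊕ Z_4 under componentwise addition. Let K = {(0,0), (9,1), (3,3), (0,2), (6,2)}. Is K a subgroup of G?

|K| = 5 does not divide |G| = 48, so by Lagrange K is not a subgroup.

No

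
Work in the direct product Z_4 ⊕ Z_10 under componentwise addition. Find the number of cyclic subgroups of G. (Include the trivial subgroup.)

A cyclic subgroup of order d is generated by each of its φ(d) elements of order d, so the cyclic subgroups of order d number (#elements of order d)/φ(d).
Cyclic subgroups by order — order 1: 1; order 2: 3; order 4: 2; order 5: 1; order 10: 3; order 20: 2.
Total: 12.

12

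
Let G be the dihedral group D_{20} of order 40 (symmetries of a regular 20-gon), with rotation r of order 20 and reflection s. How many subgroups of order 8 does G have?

5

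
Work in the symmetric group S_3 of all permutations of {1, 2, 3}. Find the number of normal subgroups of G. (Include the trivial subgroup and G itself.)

G has 6 subgroups. Checking conjugation-invariance by order — order 1: 1/1 normal; order 2: 0/3 normal; order 3: 1/1 normal; order 6: 1/1 normal.
Total normal subgroups: 3.

3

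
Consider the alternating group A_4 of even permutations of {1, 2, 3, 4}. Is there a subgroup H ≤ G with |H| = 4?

Yes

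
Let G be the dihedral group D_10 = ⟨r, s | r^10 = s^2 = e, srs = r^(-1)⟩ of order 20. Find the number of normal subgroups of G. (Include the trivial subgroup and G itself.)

7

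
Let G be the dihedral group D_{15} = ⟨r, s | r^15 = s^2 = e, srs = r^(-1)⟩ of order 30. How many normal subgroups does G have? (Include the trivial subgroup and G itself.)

5

G has 28 subgroups. Checking conjugation-invariance by order — order 1: 1/1 normal; order 2: 0/15 normal; order 3: 1/1 normal; order 5: 1/1 normal; order 6: 0/5 normal; order 10: 0/3 normal; order 15: 1/1 normal; order 30: 1/1 normal.
Total normal subgroups: 5.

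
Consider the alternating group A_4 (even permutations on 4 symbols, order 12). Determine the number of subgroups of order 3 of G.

|G| = 12 and 3 | 12, so subgroups of order 3 are possible by Lagrange.
The subgroups of order 3 are: {e, (1 2 3), (1 3 2)}; {e, (1 2 4), (1 4 2)}; {e, (1 3 4), (1 4 3)}; {e, (2 3 4), (2 4 3)}.
So G has 4 subgroups of order 3.

4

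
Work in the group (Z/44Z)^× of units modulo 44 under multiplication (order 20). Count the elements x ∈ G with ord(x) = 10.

12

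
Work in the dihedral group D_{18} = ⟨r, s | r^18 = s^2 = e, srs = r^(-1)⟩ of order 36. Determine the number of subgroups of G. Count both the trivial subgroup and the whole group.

45

|G| = 36, so by Lagrange every subgroup order divides 36. Divisors: 1, 2, 3, 4, 6, 9, 12, 18, 36.
Subgroups by order — order 1: 1; order 2: 19; order 3: 1; order 4: 9; order 6: 7; order 9: 1; order 12: 3; order 18: 3; order 36: 1.
Total: 1 + 19 + 1 + 9 + 7 + 1 + 3 + 3 + 1 = 45.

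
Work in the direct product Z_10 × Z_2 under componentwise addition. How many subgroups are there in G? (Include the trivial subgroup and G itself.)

|G| = 20, so by Lagrange every subgroup order divides 20. Divisors: 1, 2, 4, 5, 10, 20.
Subgroups by order — order 1: 1; order 2: 3; order 4: 1; order 5: 1; order 10: 3; order 20: 1.
Total: 1 + 3 + 1 + 1 + 3 + 1 = 10.

10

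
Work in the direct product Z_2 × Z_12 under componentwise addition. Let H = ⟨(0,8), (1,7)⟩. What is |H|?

12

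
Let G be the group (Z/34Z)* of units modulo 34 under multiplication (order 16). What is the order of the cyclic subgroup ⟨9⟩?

8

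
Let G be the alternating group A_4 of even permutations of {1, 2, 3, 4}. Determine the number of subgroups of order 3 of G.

|G| = 12 and 3 | 12, so subgroups of order 3 are possible by Lagrange.
The subgroups of order 3 are: {e, (1 2 3), (1 3 2)}; {e, (1 2 4), (1 4 2)}; {e, (1 3 4), (1 4 3)}; {e, (2 3 4), (2 4 3)}.
So G has 4 subgroups of order 3.

4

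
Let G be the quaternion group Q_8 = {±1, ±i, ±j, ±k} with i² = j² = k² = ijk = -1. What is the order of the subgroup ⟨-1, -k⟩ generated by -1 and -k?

4

|⟨-1⟩| = 2 and |⟨-k⟩| = 4, so |H| is a multiple of lcm(2, 4) = 4 and divides |G| = 8.
Closing under the operation: H = {1, -1, k, -k}, so |H| = 4.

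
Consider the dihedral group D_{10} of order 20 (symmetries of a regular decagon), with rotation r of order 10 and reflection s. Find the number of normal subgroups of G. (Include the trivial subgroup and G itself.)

G has 22 subgroups. Checking conjugation-invariance by order — order 1: 1/1 normal; order 2: 1/11 normal; order 4: 0/5 normal; order 5: 1/1 normal; order 10: 3/3 normal; order 20: 1/1 normal.
Total normal subgroups: 7.

7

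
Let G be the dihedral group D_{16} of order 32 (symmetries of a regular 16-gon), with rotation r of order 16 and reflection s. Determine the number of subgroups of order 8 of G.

5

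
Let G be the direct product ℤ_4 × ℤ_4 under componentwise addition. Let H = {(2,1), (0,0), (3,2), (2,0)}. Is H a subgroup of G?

No

(2,1) ∈ H but its inverse (2,3) ∉ H, so H is not a subgroup.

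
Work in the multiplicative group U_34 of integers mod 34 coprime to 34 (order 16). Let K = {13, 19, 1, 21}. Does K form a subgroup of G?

19 ∈ K but its inverse 9 ∉ K, so K is not a subgroup.

No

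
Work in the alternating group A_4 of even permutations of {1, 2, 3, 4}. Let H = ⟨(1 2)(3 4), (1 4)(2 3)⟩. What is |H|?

4

|⟨(1 2)(3 4)⟩| = 2 and |⟨(1 4)(2 3)⟩| = 2, so |H| is a multiple of lcm(2, 2) = 2 and divides |G| = 12.
Closing under the operation: H = {e, (1 2)(3 4), (1 3)(2 4), (1 4)(2 3)}, so |H| = 4.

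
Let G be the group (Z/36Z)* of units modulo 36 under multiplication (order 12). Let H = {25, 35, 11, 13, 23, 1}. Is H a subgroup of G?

Yes

|H| = 6 divides |G| = 12, consistent with Lagrange.
H contains the identity, every element's inverse is in H, and H is closed under ·: it is a subgroup.
In fact H = ⟨23⟩.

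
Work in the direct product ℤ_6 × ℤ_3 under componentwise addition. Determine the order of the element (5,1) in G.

The order of (5,1) in Z_6 × Z_3 is lcm(ord(5) in Z_6, ord(1) in Z_3).
ord(5) = 6 and ord(1) = 3, so |⟨(5,1)⟩| = lcm(6, 3) = 6.

6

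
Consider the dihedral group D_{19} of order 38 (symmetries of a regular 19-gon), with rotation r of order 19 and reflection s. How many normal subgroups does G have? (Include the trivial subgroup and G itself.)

3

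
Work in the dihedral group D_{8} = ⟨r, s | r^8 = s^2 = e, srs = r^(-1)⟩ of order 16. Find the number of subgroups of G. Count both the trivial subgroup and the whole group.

19

|G| = 16, so by Lagrange every subgroup order divides 16. Divisors: 1, 2, 4, 8, 16.
Subgroups by order — order 1: 1; order 2: 9; order 4: 5; order 8: 3; order 16: 1.
Total: 1 + 9 + 5 + 3 + 1 = 19.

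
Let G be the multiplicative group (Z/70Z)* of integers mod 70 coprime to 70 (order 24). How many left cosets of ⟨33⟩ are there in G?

|⟨33⟩| = 12 and |G| = 24.
By Lagrange, [G : H] = |G|/|H| = 24/12 = 2.

2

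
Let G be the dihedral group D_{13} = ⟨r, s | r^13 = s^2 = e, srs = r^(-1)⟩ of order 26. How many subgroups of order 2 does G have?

13

|G| = 26 and 2 | 26, so subgroups of order 2 are possible by Lagrange.
The subgroups of order 2 are: {e, r^10s}; {e, r^11s}; {e, r^12s}; {e, r^2s}; … (13 in all).
So G has 13 subgroups of order 2.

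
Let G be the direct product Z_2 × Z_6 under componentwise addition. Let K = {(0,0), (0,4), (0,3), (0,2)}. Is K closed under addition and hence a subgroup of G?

Closure fails: (0,2) + (0,3) = (0,5) ∉ K. So K is not a subgroup.

No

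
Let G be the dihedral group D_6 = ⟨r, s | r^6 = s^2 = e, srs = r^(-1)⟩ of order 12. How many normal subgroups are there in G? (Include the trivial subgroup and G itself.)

7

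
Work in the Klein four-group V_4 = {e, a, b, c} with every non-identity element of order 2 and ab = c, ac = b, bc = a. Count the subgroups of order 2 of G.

3

|G| = 4 and 2 | 4, so subgroups of order 2 are possible by Lagrange.
The subgroups of order 2 are: {e, a}; {e, b}; {e, c}.
So G has 3 subgroups of order 2.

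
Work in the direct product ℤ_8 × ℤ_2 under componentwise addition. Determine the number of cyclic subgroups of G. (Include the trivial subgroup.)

8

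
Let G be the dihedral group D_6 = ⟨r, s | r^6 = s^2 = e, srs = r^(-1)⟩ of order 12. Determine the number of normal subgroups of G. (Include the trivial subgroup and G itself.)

G has 16 subgroups. Checking conjugation-invariance by order — order 1: 1/1 normal; order 2: 1/7 normal; order 3: 1/1 normal; order 4: 0/3 normal; order 6: 3/3 normal; order 12: 1/1 normal.
Total normal subgroups: 7.

7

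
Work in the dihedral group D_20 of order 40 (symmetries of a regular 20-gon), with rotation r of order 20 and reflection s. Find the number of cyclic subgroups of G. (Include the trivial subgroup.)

26

Each element a generates a cyclic subgroup ⟨a⟩; distinct elements may generate the same one (a cyclic group of order d has φ(d) generators).
Cyclic subgroups by order — order 1: 1; order 2: 21; order 4: 1; order 5: 1; order 10: 1; order 20: 1.
Total: 26.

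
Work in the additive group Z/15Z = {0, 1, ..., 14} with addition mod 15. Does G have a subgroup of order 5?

5 | 15. A subgroup of order 5 is {0, 3, 6, 9, 12}.

Yes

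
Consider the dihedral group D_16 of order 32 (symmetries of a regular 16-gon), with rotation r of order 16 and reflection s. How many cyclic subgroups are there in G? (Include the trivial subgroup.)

A cyclic subgroup of order d is generated by each of its φ(d) elements of order d, so the cyclic subgroups of order d number (#elements of order d)/φ(d).
Cyclic subgroups by order — order 1: 1; order 2: 17; order 4: 1; order 8: 1; order 16: 1.
Total: 21.

21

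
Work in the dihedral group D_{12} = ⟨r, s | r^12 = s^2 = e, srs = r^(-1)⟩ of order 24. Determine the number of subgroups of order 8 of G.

|G| = 24 and 8 | 24, so subgroups of order 8 are possible by Lagrange.
The subgroups of order 8 are: {e, r^3, r^6, r^9, rs, r^4s, r^7s, r^10s}; {e, r^3, r^6, r^9, r^2s, r^5s, r^8s, r^11s}; {e, r^3, r^6, r^9, s, r^3s, r^6s, r^9s}.
So G has 3 subgroups of order 8.

3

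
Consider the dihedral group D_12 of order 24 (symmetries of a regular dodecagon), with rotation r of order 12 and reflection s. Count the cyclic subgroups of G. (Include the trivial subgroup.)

18

A cyclic subgroup of order d is generated by each of its φ(d) elements of order d, so the cyclic subgroups of order d number (#elements of order d)/φ(d).
Cyclic subgroups by order — order 1: 1; order 2: 13; order 3: 1; order 4: 1; order 6: 1; order 12: 1.
Total: 18.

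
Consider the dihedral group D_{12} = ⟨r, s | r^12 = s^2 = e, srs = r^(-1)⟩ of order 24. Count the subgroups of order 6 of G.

5

|G| = 24 and 6 | 24, so subgroups of order 6 are possible by Lagrange.
The subgroups of order 6 are: {e, r^2, r^4, r^6, r^8, r^10}; {e, r^4, r^8, r^2s, r^6s, r^10s}; {e, r^4, r^8, r^3s, r^7s, r^11s}; {e, r^4, r^8, s, r^4s, r^8s}; … (5 in all).
So G has 5 subgroups of order 6.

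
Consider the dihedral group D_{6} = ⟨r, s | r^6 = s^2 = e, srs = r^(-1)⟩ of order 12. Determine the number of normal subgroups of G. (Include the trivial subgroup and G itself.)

G has 16 subgroups. Checking conjugation-invariance by order — order 1: 1/1 normal; order 2: 1/7 normal; order 3: 1/1 normal; order 4: 0/3 normal; order 6: 3/3 normal; order 12: 1/1 normal.
Total normal subgroups: 7.

7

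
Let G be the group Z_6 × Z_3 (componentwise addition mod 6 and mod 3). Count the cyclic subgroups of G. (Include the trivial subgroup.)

10

Group the elements of G by the cyclic subgroup they generate; each cyclic subgroup of order d accounts for φ(d) elements.
Cyclic subgroups by order — order 1: 1; order 2: 1; order 3: 4; order 6: 4.
Total: 10.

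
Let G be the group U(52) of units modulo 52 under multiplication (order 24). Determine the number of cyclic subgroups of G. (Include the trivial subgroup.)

12

Each element a generates a cyclic subgroup ⟨a⟩; distinct elements may generate the same one (a cyclic group of order d has φ(d) generators).
Cyclic subgroups by order — order 1: 1; order 2: 3; order 3: 1; order 4: 2; order 6: 3; order 12: 2.
Total: 12.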